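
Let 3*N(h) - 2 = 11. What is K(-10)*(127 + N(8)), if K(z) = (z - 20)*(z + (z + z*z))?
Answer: -315200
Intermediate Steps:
N(h) = 13/3 (N(h) = ⅔ + (⅓)*11 = ⅔ + 11/3 = 13/3)
K(z) = (-20 + z)*(z² + 2*z) (K(z) = (-20 + z)*(z + (z + z²)) = (-20 + z)*(z² + 2*z))
K(-10)*(127 + N(8)) = (-10*(-40 + (-10)² - 18*(-10)))*(127 + 13/3) = -10*(-40 + 100 + 180)*(394/3) = -10*240*(394/3) = -2400*394/3 = -315200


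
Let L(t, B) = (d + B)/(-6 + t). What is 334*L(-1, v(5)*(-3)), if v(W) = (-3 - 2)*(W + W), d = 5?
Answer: -51770/7 ≈ -7395.7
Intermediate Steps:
v(W) = -10*W
L(t, B) = (5 + B)/(-6 + t)
334*L(-1, v(5)*(-3)) = 334*((5 - 10*5*(-3))/(-6 - 1)) = 334*((5 - 50*(-3))/(-7)) = 334*(-(5 + 150)/7) = 334*(-⅐*155) = 334*(-155/7) = -51770/7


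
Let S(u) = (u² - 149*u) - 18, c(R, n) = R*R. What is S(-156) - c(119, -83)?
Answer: 33401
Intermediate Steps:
c(R, n) = R²
S(u) = -18 + u² - 149*u
S(-156) - c(119, -83) = (-18 + (-156)² - 149*(-156)) - 1*119² = (-18 + 24336 + 23244) - 1*14161 = 47562 - 14161 = 33401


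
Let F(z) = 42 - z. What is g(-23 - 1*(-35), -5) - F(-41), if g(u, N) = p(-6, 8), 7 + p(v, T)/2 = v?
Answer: -109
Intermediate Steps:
p(v, T) = -14 + 2*v
g(u, N) = -26 (g(u, N) = -14 + 2*(-6) = -14 - 12 = -26)
g(-23 - 1*(-35), -5) - F(-41) = -26 - (42 - 1*(-41)) = -26 - (42 + 41) = -26 - 1*83 = -26 - 83 = -109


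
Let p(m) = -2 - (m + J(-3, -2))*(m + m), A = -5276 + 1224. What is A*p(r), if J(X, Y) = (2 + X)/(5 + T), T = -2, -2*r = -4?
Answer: 105352/3 ≈ 35117.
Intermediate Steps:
r = 2 (r = -1/2*(-4) = 2)
A = -4052
J(X, Y) = 2/3 + X/3 (J(X, Y) = (2 + X)/(5 - 2) = (2 + X)/3 = (2 + X)*(1/3) = 2/3 + X/3)
p(m) = -2 - 2*m*(-1/3 + m) (p(m) = -2 - (m + (2/3 + (1/3)*(-3)))*(m + m) = -2 - (m + (2/3 - 1))*2*m = -2 - (m - 1/3)*2*m = -2 - (-1/3 + m)*2*m = -2 - 2*m*(-1/3 + m))
A*p(r) = -4052*(-2 - 2*2**2 + (2/3)*2) = -4052*(-2 - 2*4 + 4/3) = -4052*(-2 - 8 + 4/3) = -4052*(-26/3) = 105352/3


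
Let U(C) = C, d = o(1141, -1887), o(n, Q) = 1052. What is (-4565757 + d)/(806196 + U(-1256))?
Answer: -912941/160988 ≈ -5.6709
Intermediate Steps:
d = 1052
(-4565757 + d)/(806196 + U(-1256)) = (-4565757 + 1052)/(806196 - 1256) = -4564705/804940 = -4564705*1/804940 = -912941/160988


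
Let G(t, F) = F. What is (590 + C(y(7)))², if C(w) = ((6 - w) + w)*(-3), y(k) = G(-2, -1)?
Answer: 327184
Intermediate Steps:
y(k) = -1
C(w) = -18 (C(w) = 6*(-3) = -18)
(590 + C(y(7)))² = (590 - 18)² = 572² = 327184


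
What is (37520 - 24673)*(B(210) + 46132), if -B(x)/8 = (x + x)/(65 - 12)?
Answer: 31367697692/53 ≈ 5.9184e+8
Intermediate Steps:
B(x) = -16*x/53 (B(x) = -8*(x + x)/(65 - 12) = -8*2*x/53 = -16*x/53)
(37520 - 24673)*(B(210) + 46132) = (37520 - 24673)*(-16/53*210 + 46132) = 12847*(-3360/53 + 46132) = 12847*(2441636/53) = 31367697692/53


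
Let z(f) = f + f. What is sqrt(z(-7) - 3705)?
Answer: I*sqrt(3719) ≈ 60.984*I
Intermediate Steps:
z(f) = 2*f
sqrt(z(-7) - 3705) = sqrt(2*(-7) - 3705) = sqrt(-14 - 3705) = sqrt(-3719) = I*sqrt(3719)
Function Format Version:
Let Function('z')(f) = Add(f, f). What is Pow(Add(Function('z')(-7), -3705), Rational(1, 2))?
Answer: Mul(I, Pow(3719, Rational(1, 2))) ≈ Mul(60.984, I)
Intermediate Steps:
Function('z')(f) = Mul(2, f)
Pow(Add(Function('z')(-7), -3705), Rational(1, 2)) = Pow(Add(Mul(2, -7), -3705), Rational(1, 2)) = Pow(Add(-14, -3705), Rational(1, 2)) = Pow(-3719, Rational(1, 2)) = Mul(I, Pow(3719, Rational(1, 2)))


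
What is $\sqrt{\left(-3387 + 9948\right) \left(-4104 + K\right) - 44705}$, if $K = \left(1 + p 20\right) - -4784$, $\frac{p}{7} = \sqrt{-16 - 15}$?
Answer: $2 \sqrt{1105834 + 229635 i \sqrt{31}} \approx 2364.9 + 1081.3 i$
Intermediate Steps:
$p = 7 i \sqrt{31}$ ($p = 7 \sqrt{-16 - 15} = 7 \sqrt{-31} = 7 i \sqrt{31} \approx 38.974 i$)
$K = 4785 + 140 i \sqrt{31}$ ($K = \left(1 + 7 i \sqrt{31} \cdot 20\right) - -4784 = \left(1 + 140 i \sqrt{31}\right) + 4784 = 4785 + 140 i \sqrt{31} \approx 4785.0 + 779.49 i$)
$\sqrt{\left(-3387 + 9948\right) \left(-4104 + K\right) - 44705} = \sqrt{\left(-3387 + 9948\right) \left(-4104 + \left(4785 + 140 i \sqrt{31}\right)\right) - 44705} = \sqrt{6561 \left(681 + 140 i \sqrt{31}\right) - 44705} = \sqrt{\left(4468041 + 918540 i \sqrt{31}\right) - 44705} = \sqrt{4423336 + 918540 i \sqrt{31}}$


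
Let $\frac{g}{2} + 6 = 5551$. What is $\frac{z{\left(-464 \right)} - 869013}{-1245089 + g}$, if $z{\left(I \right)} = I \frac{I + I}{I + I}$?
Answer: $\frac{869477}{1233999} \approx 0.7046$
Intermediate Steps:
$g = 11090$ ($g = -12 + 2 \cdot 5551 = -12 + 11102 = 11090$)
$z{\left(I \right)} = I$ ($z{\left(I \right)} = I \frac{2 I}{2 I} = I 2 I \frac{1}{2 I} = I 1 = I$)
$\frac{z{\left(-464 \right)} - 869013}{-1245089 + g} = \frac{-464 - 869013}{-1245089 + 11090} = - \frac{869477}{-1233999} = \left(-869477\right) \left(- \frac{1}{1233999}\right) = \frac{869477}{1233999}$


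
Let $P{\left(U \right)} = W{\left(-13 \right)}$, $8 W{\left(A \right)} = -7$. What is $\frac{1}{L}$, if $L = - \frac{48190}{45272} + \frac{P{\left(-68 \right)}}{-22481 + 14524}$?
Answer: $- \frac{360229304}{383408217} \approx -0.93954$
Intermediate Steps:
$W{\left(A \right)} = - \frac{7}{8}$ ($W{\left(A \right)} = \frac{1}{8} \left(-7\right) = - \frac{7}{8}$)
$P{\left(U \right)} = - \frac{7}{8}$
$L = - \frac{383408217}{360229304}$ ($L = - \frac{48190}{45272} - \frac{7}{8 \left(-22481 + 14524\right)} = \left(-48190\right) \frac{1}{45272} - \frac{7}{8 \left(-7957\right)} = - \frac{24095}{22636} - - \frac{7}{63656} = - \frac{24095}{22636} + \frac{7}{63656} = - \frac{383408217}{360229304} \approx -1.0643$)
$\frac{1}{L} = \frac{1}{- \frac{383408217}{360229304}} = - \frac{360229304}{383408217}$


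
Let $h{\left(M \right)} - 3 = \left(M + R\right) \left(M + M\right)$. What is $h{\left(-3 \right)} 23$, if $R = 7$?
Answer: $-483$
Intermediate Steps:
$h{\left(M \right)} = 3 + 2 M \left(7 + M\right)$ ($h{\left(M \right)} = 3 + \left(M + 7\right) \left(M + M\right) = 3 + \left(7 + M\right) 2 M = 3 + 2 M \left(7 + M\right)$)
$h{\left(-3 \right)} 23 = \left(3 + 2 \left(-3\right)^{2} + 14 \left(-3\right)\right) 23 = \left(3 + 2 \cdot 9 - 42\right) 23 = \left(3 + 18 - 42\right) 23 = \left(-21\right) 23 = -483$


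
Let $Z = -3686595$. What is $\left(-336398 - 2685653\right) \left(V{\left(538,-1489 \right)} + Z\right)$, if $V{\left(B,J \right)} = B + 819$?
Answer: $11136977183138$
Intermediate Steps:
$V{\left(B,J \right)} = 819 + B$
$\left(-336398 - 2685653\right) \left(V{\left(538,-1489 \right)} + Z\right) = \left(-336398 - 2685653\right) \left(\left(819 + 538\right) - 3686595\right) = - 3022051 \left(1357 - 3686595\right) = \left(-3022051\right) \left(-3685238\right) = 11136977183138$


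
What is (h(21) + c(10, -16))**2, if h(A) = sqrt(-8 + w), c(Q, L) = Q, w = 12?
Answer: 144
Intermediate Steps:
h(A) = 2 (h(A) = sqrt(-8 + 12) = sqrt(4) = 2)
(h(21) + c(10, -16))**2 = (2 + 10)**2 = 12**2 = 144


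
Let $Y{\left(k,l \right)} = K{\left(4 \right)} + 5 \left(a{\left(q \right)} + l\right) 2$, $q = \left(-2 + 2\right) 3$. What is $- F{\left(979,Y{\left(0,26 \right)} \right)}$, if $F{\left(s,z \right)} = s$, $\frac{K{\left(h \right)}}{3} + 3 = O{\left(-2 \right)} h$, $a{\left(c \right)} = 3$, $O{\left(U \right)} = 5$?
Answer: $-979$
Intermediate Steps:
$q = 0$ ($q = 0 \cdot 3 = 0$)
$K{\left(h \right)} = -9 + 15 h$ ($K{\left(h \right)} = -9 + 3 \cdot 5 h = -9 + 15 h$)
$Y{\left(k,l \right)} = 81 + 10 l$ ($Y{\left(k,l \right)} = \left(-9 + 15 \cdot 4\right) + 5 \left(3 + l\right) 2 = \left(-9 + 60\right) + 5 \left(6 + 2 l\right) = 51 + \left(30 + 10 l\right) = 81 + 10 l$)
$- F{\left(979,Y{\left(0,26 \right)} \right)} = \left(-1\right) 979 = -979$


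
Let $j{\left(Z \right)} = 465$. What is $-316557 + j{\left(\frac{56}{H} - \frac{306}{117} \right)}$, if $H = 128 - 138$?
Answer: $-316092$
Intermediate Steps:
$H = -10$
$-316557 + j{\left(\frac{56}{H} - \frac{306}{117} \right)} = -316557 + 465 = -316092$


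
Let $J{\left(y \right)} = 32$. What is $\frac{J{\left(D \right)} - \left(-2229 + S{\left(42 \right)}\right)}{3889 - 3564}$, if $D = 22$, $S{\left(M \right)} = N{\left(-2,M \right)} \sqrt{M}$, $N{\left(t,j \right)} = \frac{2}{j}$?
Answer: $\frac{2261}{325} - \frac{\sqrt{42}}{6825} \approx 6.956$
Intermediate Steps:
$S{\left(M \right)} = \frac{2}{\sqrt{M}}$ ($S{\left(M \right)} = \frac{2}{M} \sqrt{M} = \frac{2}{\sqrt{M}}$)
$\frac{J{\left(D \right)} - \left(-2229 + S{\left(42 \right)}\right)}{3889 - 3564} = \frac{32 + \left(2229 - \frac{2}{\sqrt{42}}\right)}{3889 - 3564} = \frac{32 + \left(2229 - 2 \frac{\sqrt{42}}{42}\right)}{325} = \left(32 + \left(2229 - \frac{\sqrt{42}}{21}\right)\right) \frac{1}{325} = \left(2261 - \frac{\sqrt{42}}{21}\right) \frac{1}{325} = \frac{2261}{325} - \frac{\sqrt{42}}{6825}$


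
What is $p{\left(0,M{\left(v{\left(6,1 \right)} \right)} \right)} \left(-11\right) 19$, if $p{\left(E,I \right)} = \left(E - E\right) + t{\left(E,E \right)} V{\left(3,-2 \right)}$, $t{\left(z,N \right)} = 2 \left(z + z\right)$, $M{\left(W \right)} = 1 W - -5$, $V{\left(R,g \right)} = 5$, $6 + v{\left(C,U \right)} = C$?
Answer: $0$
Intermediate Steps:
$v{\left(C,U \right)} = -6 + C$
$M{\left(W \right)} = 5 + W$ ($M{\left(W \right)} = W + 5 = 5 + W$)
$t{\left(z,N \right)} = 4 z$ ($t{\left(z,N \right)} = 2 \cdot 2 z = 4 z$)
$p{\left(E,I \right)} = 20 E$ ($p{\left(E,I \right)} = \left(E - E\right) + 4 E 5 = 0 + 20 E = 20 E$)
$p{\left(0,M{\left(v{\left(6,1 \right)} \right)} \right)} \left(-11\right) 19 = 20 \cdot 0 \left(-11\right) 19 = 0 \left(-11\right) 19 = 0 \cdot 19 = 0$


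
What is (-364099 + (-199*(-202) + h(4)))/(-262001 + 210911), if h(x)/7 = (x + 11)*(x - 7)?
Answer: 54036/8515 ≈ 6.3460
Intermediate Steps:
h(x) = 7*(-7 + x)*(11 + x) (h(x) = 7*((x + 11)*(x - 7)) = 7*((11 + x)*(-7 + x)) = 7*((-7 + x)*(11 + x)) = 7*(-7 + x)*(11 + x))
(-364099 + (-199*(-202) + h(4)))/(-262001 + 210911) = (-364099 + (-199*(-202) + (-539 + 7*4**2 + 28*4)))/(-262001 + 210911) = (-364099 + (40198 + (-539 + 7*16 + 112)))/(-51090) = (-364099 + (40198 + (-539 + 112 + 112)))*(-1/51090) = (-364099 + (40198 - 315))*(-1/51090) = (-364099 + 39883)*(-1/51090) = -324216*(-1/51090) = 54036/8515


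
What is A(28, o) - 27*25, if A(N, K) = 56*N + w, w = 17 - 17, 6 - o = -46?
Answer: 893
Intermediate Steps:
o = 52 (o = 6 - 1*(-46) = 6 + 46 = 52)
w = 0
A(N, K) = 56*N (A(N, K) = 56*N + 0 = 56*N)
A(28, o) - 27*25 = 56*28 - 27*25 = 1568 - 1*675 = 1568 - 675 = 893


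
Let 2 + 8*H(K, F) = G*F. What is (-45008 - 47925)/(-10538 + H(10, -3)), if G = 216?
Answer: 371732/42477 ≈ 8.7514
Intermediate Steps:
H(K, F) = -¼ + 27*F (H(K, F) = -¼ + (216*F)/8 = -¼ + 27*F)
(-45008 - 47925)/(-10538 + H(10, -3)) = (-45008 - 47925)/(-10538 + (-¼ + 27*(-3))) = -92933/(-10538 + (-¼ - 81)) = -92933/(-10538 - 325/4) = -92933/(-42477/4) = -92933*(-4/42477) = 371732/42477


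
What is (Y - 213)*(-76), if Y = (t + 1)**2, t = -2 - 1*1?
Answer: 15884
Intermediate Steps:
t = -3 (t = -2 - 1 = -3)
Y = 4 (Y = (-3 + 1)**2 = (-2)**2 = 4)
(Y - 213)*(-76) = (4 - 213)*(-76) = -209*(-76) = 15884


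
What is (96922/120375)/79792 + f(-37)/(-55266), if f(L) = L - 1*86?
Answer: 98897234771/44235652491000 ≈ 0.0022357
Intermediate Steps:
f(L) = -86 + L (f(L) = L - 86 = -86 + L)
(96922/120375)/79792 + f(-37)/(-55266) = (96922/120375)/79792 + (-86 - 37)/(-55266) = (96922*(1/120375))*(1/79792) - 123*(-1/55266) = (96922/120375)*(1/79792) + 41/18422 = 48461/4802481000 + 41/18422 = 98897234771/44235652491000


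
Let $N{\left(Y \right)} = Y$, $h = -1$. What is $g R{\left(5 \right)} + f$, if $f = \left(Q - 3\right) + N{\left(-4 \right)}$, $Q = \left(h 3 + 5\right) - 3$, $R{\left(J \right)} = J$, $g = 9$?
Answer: $37$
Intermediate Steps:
$Q = -1$ ($Q = \left(\left(-1\right) 3 + 5\right) - 3 = \left(-3 + 5\right) - 3 = 2 - 3 = -1$)
$f = -8$ ($f = \left(-1 - 3\right) - 4 = -4 - 4 = -8$)
$g R{\left(5 \right)} + f = 9 \cdot 5 - 8 = 45 - 8 = 37$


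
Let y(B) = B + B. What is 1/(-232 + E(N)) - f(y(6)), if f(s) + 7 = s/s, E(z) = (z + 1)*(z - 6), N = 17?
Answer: 203/34 ≈ 5.9706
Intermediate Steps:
E(z) = (1 + z)*(-6 + z)
y(B) = 2*B
f(s) = -6 (f(s) = -7 + s/s = -7 + 1 = -6)
1/(-232 + E(N)) - f(y(6)) = 1/(-232 + (-6 + 17**2 - 5*17)) - 1*(-6) = 1/(-232 + (-6 + 289 - 85)) + 6 = 1/(-232 + 198) + 6 = 1/(-34) + 6 = -1/34 + 6 = 203/34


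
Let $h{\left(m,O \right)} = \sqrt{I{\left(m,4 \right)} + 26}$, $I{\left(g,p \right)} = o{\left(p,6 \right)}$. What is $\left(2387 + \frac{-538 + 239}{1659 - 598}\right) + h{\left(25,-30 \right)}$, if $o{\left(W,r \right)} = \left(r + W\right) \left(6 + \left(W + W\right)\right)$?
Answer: $\frac{2532308}{1061} + \sqrt{166} \approx 2399.6$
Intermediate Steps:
$o{\left(W,r \right)} = \left(6 + 2 W\right) \left(W + r\right)$ ($o{\left(W,r \right)} = \left(W + r\right) \left(6 + 2 W\right) = \left(6 + 2 W\right) \left(W + r\right)$)
$I{\left(g,p \right)} = 36 + 2 p^{2} + 18 p$ ($I{\left(g,p \right)} = 2 p^{2} + 6 p + 6 \cdot 6 + 2 p 6 = 2 p^{2} + 6 p + 36 + 12 p = 36 + 2 p^{2} + 18 p$)
$h{\left(m,O \right)} = \sqrt{166}$ ($h{\left(m,O \right)} = \sqrt{\left(36 + 2 \cdot 4^{2} + 18 \cdot 4\right) + 26} = \sqrt{\left(36 + 2 \cdot 16 + 72\right) + 26} = \sqrt{\left(36 + 32 + 72\right) + 26} = \sqrt{140 + 26} = \sqrt{166}$)
$\left(2387 + \frac{-538 + 239}{1659 - 598}\right) + h{\left(25,-30 \right)} = \left(2387 + \frac{-538 + 239}{1659 - 598}\right) + \sqrt{166} = \left(2387 - \frac{299}{1061}\right) + \sqrt{166} = \frac{2532308}{1061} + \sqrt{166}$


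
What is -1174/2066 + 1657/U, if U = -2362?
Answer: -3098175/2439946 ≈ -1.2698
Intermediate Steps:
-1174/2066 + 1657/U = -1174/2066 + 1657/(-2362) = -1174*1/2066 + 1657*(-1/2362) = -587/1033 - 1657/2362 = -3098175/2439946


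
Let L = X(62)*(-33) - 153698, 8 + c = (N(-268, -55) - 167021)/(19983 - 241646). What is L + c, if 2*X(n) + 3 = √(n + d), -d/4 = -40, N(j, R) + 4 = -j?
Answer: -68119588005/443326 - 33*√222/2 ≈ -1.5390e+5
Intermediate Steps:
N(j, R) = -4 - j
d = 160 (d = -4*(-40) = 160)
X(n) = -3/2 + √(160 + n)/2 (X(n) = -3/2 + √(n + 160)/2 = -3/2 + √(160 + n)/2)
c = -1606547/221663 (c = -8 + ((-4 - 1*(-268)) - 167021)/(19983 - 241646) = -8 + ((-4 + 268) - 167021)/(-221663) = -8 + (264 - 167021)*(-1/221663) = -8 - 166757*(-1/221663) = -8 + 166757/221663 = -1606547/221663 ≈ -7.2477)
L = -307297/2 - 33*√222/2 (L = (-3/2 + √(160 + 62)/2)*(-33) - 153698 = (-3/2 + √222/2)*(-33) - 153698 = (99/2 - 33*√222/2) - 153698 = -307297/2 - 33*√222/2 ≈ -1.5389e+5)
L + c = (-307297/2 - 33*√222/2) - 1606547/221663 = -68119588005/443326 - 33*√222/2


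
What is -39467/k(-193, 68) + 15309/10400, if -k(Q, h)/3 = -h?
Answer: -101833441/530400 ≈ -191.99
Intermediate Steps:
k(Q, h) = 3*h (k(Q, h) = -(-3)*h = 3*h)
-39467/k(-193, 68) + 15309/10400 = -39467/(3*68) + 15309/10400 = -39467/204 + 15309*(1/10400) = -39467*1/204 + 15309/10400 = -39467/204 + 15309/10400 = -101833441/530400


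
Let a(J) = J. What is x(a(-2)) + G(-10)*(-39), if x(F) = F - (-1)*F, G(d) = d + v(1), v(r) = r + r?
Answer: 308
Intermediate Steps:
v(r) = 2*r
G(d) = 2 + d (G(d) = d + 2*1 = d + 2 = 2 + d)
x(F) = 2*F (x(F) = F + F = 2*F)
x(a(-2)) + G(-10)*(-39) = 2*(-2) + (2 - 10)*(-39) = -4 - 8*(-39) = -4 + 312 = 308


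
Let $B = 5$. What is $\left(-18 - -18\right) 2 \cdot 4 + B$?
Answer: $5$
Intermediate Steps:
$\left(-18 - -18\right) 2 \cdot 4 + B = \left(-18 - -18\right) 2 \cdot 4 + 5 = \left(-18 + 18\right) 8 + 5 = 0 \cdot 8 + 5 = 0 + 5 = 5$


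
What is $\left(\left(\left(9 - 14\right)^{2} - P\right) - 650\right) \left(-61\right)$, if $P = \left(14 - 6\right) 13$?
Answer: $44469$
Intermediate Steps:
$P = 104$ ($P = 8 \cdot 13 = 104$)
$\left(\left(\left(9 - 14\right)^{2} - P\right) - 650\right) \left(-61\right) = \left(\left(\left(9 - 14\right)^{2} - 104\right) - 650\right) \left(-61\right) = \left(\left(\left(-5\right)^{2} - 104\right) - 650\right) \left(-61\right) = \left(\left(25 - 104\right) - 650\right) \left(-61\right) = \left(-79 - 650\right) \left(-61\right) = \left(-729\right) \left(-61\right) = 44469$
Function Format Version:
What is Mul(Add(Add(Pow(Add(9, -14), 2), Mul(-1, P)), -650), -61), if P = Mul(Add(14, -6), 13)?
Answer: 44469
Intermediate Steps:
P = 104 (P = Mul(8, 13) = 104)
Mul(Add(Add(Pow(Add(9, -14), 2), Mul(-1, P)), -650), -61) = Mul(Add(Add(Pow(Add(9, -14), 2), Mul(-1, 104)), -650), -61) = Mul(Add(Add(Pow(-5, 2), -104), -650), -61) = Mul(Add(Add(25, -104), -650), -61) = Mul(Add(-79, -650), -61) = Mul(-729, -61) = 44469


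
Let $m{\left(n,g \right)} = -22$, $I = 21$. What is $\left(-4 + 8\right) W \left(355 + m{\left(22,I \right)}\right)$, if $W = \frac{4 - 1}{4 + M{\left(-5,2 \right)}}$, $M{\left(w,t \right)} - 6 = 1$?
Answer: $\frac{3996}{11} \approx 363.27$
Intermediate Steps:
$M{\left(w,t \right)} = 7$ ($M{\left(w,t \right)} = 6 + 1 = 7$)
$W = \frac{3}{11}$ ($W = \frac{4 - 1}{4 + 7} = \frac{3}{11} \approx 0.27273$)
$\left(-4 + 8\right) W \left(355 + m{\left(22,I \right)}\right) = \left(-4 + 8\right) \frac{3}{11} \left(355 - 22\right) = 4 \cdot \frac{3}{11} \cdot 333 = \frac{12}{11} \cdot 333 = \frac{3996}{11}$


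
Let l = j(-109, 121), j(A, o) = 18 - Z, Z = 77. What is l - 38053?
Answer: -38112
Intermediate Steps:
j(A, o) = -59 (j(A, o) = 18 - 1*77 = 18 - 77 = -59)
l = -59
l - 38053 = -59 - 38053 = -38112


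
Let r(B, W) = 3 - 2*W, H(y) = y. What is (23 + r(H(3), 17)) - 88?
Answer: -96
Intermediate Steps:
(23 + r(H(3), 17)) - 88 = (23 + (3 - 2*17)) - 88 = (23 + (3 - 34)) - 88 = (23 - 31) - 88 = -8 - 88 = -96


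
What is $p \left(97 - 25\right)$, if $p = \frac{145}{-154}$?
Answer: $- \frac{5220}{77} \approx -67.792$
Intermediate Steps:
$p = - \frac{145}{154}$ ($p = 145 \left(- \frac{1}{154}\right) = - \frac{145}{154} \approx -0.94156$)
$p \left(97 - 25\right) = - \frac{145 \left(97 - 25\right)}{154} = \left(- \frac{145}{154}\right) 72 = - \frac{5220}{77}$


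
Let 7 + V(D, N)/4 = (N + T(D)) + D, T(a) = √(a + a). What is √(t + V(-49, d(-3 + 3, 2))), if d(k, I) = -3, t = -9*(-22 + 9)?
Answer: √(-119 + 28*I*√2) ≈ 1.791 + 11.055*I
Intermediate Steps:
t = 117 (t = -9*(-13) = 117)
T(a) = √2*√a (T(a) = √(2*a) = √2*√a)
V(D, N) = -28 + 4*D + 4*N + 4*√2*√D (V(D, N) = -28 + 4*((N + √2*√D) + D) = -28 + 4*(D + N + √2*√D) = -28 + (4*D + 4*N + 4*√2*√D) = -28 + 4*D + 4*N + 4*√2*√D)
√(t + V(-49, d(-3 + 3, 2))) = √(117 + (-28 + 4*(-49) + 4*(-3) + 4*√2*√(-49))) = √(117 + (-28 - 196 - 12 + 4*√2*(7*I))) = √(117 + (-28 - 196 - 12 + 28*I*√2)) = √(117 + (-236 + 28*I*√2)) = √(-119 + 28*I*√2)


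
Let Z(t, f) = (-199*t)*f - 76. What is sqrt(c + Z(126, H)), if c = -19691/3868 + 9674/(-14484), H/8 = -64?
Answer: sqrt(629594326519262524569)/7003014 ≈ 3583.0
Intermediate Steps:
H = -512 (H = 8*(-64) = -512)
c = -80655869/14006028 (c = -19691*1/3868 + 9674*(-1/14484) = -19691/3868 - 4837/7242 = -80655869/14006028 ≈ -5.7587)
Z(t, f) = -76 - 199*f*t (Z(t, f) = -199*f*t - 76 = -76 - 199*f*t)
sqrt(c + Z(126, H)) = sqrt(-80655869/14006028 + (-76 - 199*(-512)*126)) = sqrt(-80655869/14006028 + (-76 + 12837888)) = sqrt(-80655869/14006028 + 12837812) = sqrt(179806673674867/14006028) = sqrt(629594326519262524569)/7003014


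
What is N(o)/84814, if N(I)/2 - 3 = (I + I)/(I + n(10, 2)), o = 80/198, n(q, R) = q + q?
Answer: 307/4283107 ≈ 7.1677e-5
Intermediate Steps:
n(q, R) = 2*q
o = 40/99 (o = 80*(1/198) = 40/99 ≈ 0.40404)
N(I) = 6 + 4*I/(20 + I) (N(I) = 6 + 2*((I + I)/(I + 2*10)) = 6 + 2*((2*I)/(I + 20)) = 6 + 2*((2*I)/(20 + I)) = 6 + 2*(2*I/(20 + I)) = 6 + 4*I/(20 + I))
N(o)/84814 = (10*(12 + 40/99)/(20 + 40/99))/84814 = (10*(1228/99)/(2020/99))*(1/84814) = (10*(99/2020)*(1228/99))*(1/84814) = (614/101)*(1/84814) = 307/4283107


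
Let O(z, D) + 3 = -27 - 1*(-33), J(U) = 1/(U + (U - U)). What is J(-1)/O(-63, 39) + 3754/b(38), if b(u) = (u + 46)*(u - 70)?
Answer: -775/448 ≈ -1.7299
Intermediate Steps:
J(U) = 1/U (J(U) = 1/(U + 0) = 1/U)
b(u) = (-70 + u)*(46 + u) (b(u) = (46 + u)*(-70 + u) = (-70 + u)*(46 + u))
O(z, D) = 3 (O(z, D) = -3 + (-27 - 1*(-33)) = -3 + (-27 + 33) = -3 + 6 = 3)
J(-1)/O(-63, 39) + 3754/b(38) = 1/(-1*3) + 3754/(-3220 + 38² - 24*38) = -1*⅓ + 3754/(-3220 + 1444 - 912) = -⅓ + 3754/(-2688) = -⅓ + 3754*(-1/2688) = -⅓ - 1877/1344 = -775/448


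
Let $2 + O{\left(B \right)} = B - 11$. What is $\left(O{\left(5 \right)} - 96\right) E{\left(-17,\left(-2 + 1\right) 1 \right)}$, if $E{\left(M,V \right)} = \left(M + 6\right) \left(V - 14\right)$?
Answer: $-17160$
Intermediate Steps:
$O{\left(B \right)} = -13 + B$ ($O{\left(B \right)} = -2 + \left(B - 11\right) = -2 + \left(-11 + B\right) = -13 + B$)
$E{\left(M,V \right)} = \left(-14 + V\right) \left(6 + M\right)$ ($E{\left(M,V \right)} = \left(6 + M\right) \left(-14 + V\right) = \left(-14 + V\right) \left(6 + M\right)$)
$\left(O{\left(5 \right)} - 96\right) E{\left(-17,\left(-2 + 1\right) 1 \right)} = \left(\left(-13 + 5\right) - 96\right) \left(-84 - -238 + 6 \left(-2 + 1\right) 1 - 17 \left(-2 + 1\right) 1\right) = \left(-8 - 96\right) \left(-84 + 238 + 6 \left(\left(-1\right) 1\right) - 17 \left(\left(-1\right) 1\right)\right) = - 104 \left(-84 + 238 + 6 \left(-1\right) - -17\right) = - 104 \left(-84 + 238 - 6 + 17\right) = \left(-104\right) 165 = -17160$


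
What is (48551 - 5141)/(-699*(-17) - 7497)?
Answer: 7235/731 ≈ 9.8974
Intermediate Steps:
(48551 - 5141)/(-699*(-17) - 7497) = 43410/(-1*(-11883) - 7497) = 43410/(11883 - 7497) = 43410/4386 = 43410*(1/4386) = 7235/731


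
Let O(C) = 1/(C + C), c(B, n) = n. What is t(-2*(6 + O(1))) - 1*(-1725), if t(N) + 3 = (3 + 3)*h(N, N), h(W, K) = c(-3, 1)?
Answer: 1728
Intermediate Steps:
h(W, K) = 1
O(C) = 1/(2*C)
t(N) = 3 (t(N) = -3 + (3 + 3)*1 = -3 + 6*1 = -3 + 6 = 3)
t(-2*(6 + O(1))) - 1*(-1725) = 3 - 1*(-1725) = 3 + 1725 = 1728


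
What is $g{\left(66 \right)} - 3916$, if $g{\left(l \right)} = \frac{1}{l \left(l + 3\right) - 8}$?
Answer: $- \frac{17802135}{4546} \approx -3916.0$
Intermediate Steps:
$g{\left(l \right)} = \frac{1}{-8 + l \left(3 + l\right)}$ ($g{\left(l \right)} = \frac{1}{l \left(3 + l\right) - 8} = \frac{1}{-8 + l \left(3 + l\right)}$)
$g{\left(66 \right)} - 3916 = \frac{1}{-8 + 66^{2} + 3 \cdot 66} - 3916 = \frac{1}{-8 + 4356 + 198} - 3916 = \frac{1}{4546} - 3916 = - \frac{17802135}{4546}$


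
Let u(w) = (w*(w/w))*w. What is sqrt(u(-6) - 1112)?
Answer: 2*I*sqrt(269) ≈ 32.802*I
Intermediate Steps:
u(w) = w**2 (u(w) = (w*1)*w = w*w = w**2)
sqrt(u(-6) - 1112) = sqrt((-6)**2 - 1112) = sqrt(36 - 1112) = sqrt(-1076) = 2*I*sqrt(269)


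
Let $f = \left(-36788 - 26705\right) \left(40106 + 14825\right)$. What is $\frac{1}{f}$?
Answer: $- \frac{1}{3487733983} \approx -2.8672 \cdot 10^{-10}$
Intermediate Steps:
$f = -3487733983$ ($f = \left(-63493\right) 54931 = -3487733983$)
$\frac{1}{f} = \frac{1}{-3487733983} = - \frac{1}{3487733983}$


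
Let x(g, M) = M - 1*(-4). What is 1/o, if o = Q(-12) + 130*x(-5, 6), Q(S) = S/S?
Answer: 1/1301 ≈ 0.00076864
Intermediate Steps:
Q(S) = 1
x(g, M) = 4 + M (x(g, M) = M + 4 = 4 + M)
o = 1301 (o = 1 + 130*(4 + 6) = 1 + 130*10 = 1 + 1300 = 1301)
1/o = 1/1301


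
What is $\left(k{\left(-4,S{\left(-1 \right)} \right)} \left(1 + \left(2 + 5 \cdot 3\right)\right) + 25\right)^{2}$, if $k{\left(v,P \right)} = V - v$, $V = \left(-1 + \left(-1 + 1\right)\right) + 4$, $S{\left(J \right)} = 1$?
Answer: $22801$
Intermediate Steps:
$V = 3$ ($V = \left(-1 + 0\right) + 4 = -1 + 4 = 3$)
$k{\left(v,P \right)} = 3 - v$
$\left(k{\left(-4,S{\left(-1 \right)} \right)} \left(1 + \left(2 + 5 \cdot 3\right)\right) + 25\right)^{2} = \left(\left(3 - -4\right) \left(1 + \left(2 + 5 \cdot 3\right)\right) + 25\right)^{2} = \left(\left(3 + 4\right) \left(1 + \left(2 + 15\right)\right) + 25\right)^{2} = \left(7 \left(1 + 17\right) + 25\right)^{2} = \left(7 \cdot 18 + 25\right)^{2} = \left(126 + 25\right)^{2} = 151^{2} = 22801$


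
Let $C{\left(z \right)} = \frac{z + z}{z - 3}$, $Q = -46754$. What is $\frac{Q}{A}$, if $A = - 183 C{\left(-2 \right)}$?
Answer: $\frac{116885}{366} \approx 319.36$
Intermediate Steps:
$C{\left(z \right)} = \frac{2 z}{-3 + z}$
$A = - \frac{732}{5}$ ($A = - 183 \cdot 2 \left(-2\right) \frac{1}{-3 - 2} = - 183 \cdot 2 \left(-2\right) \frac{1}{-5} = - 183 \cdot 2 \left(-2\right) \left(- \frac{1}{5}\right) = \left(-183\right) \frac{4}{5} = - \frac{732}{5} \approx -146.4$)
$\frac{Q}{A} = - \frac{46754}{- \frac{732}{5}} = \left(-46754\right) \left(- \frac{5}{732}\right) = \frac{116885}{366}$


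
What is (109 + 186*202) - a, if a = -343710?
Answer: 381391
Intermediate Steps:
(109 + 186*202) - a = (109 + 186*202) - 1*(-343710) = (109 + 37572) + 343710 = 37681 + 343710 = 381391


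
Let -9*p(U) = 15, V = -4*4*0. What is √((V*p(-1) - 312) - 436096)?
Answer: 2*I*√109102 ≈ 660.61*I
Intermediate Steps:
V = 0 (V = -16*0 = 0)
p(U) = -5/3 (p(U) = -⅑*15 = -5/3)
√((V*p(-1) - 312) - 436096) = √((0*(-5/3) - 312) - 436096) = √((0 - 312) - 436096) = √(-312 - 436096) = √(-436408) = 2*I*√109102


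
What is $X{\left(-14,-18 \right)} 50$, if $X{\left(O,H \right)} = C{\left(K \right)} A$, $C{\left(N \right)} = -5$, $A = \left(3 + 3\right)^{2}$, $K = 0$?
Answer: $-9000$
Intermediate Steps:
$A = 36$ ($A = 6^{2} = 36$)
$X{\left(O,H \right)} = -180$ ($X{\left(O,H \right)} = \left(-5\right) 36 = -180$)
$X{\left(-14,-18 \right)} 50 = \left(-180\right) 50 = -9000$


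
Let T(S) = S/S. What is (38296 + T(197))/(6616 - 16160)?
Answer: -38297/9544 ≈ -4.0127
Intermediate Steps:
T(S) = 1
(38296 + T(197))/(6616 - 16160) = (38296 + 1)/(6616 - 16160) = 38297/(-9544) = 38297*(-1/9544) = -38297/9544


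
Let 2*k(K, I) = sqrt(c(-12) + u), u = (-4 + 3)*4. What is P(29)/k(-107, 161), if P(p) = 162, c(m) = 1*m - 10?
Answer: -162*I*sqrt(26)/13 ≈ -63.542*I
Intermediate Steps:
c(m) = -10 + m (c(m) = m - 10 = -10 + m)
u = -4 (u = -1*4 = -4)
k(K, I) = I*sqrt(26)/2 (k(K, I) = sqrt((-10 - 12) - 4)/2 = sqrt(-22 - 4)/2 = sqrt(-26)/2 = (I*sqrt(26))/2 = I*sqrt(26)/2)
P(29)/k(-107, 161) = 162/((I*sqrt(26)/2)) = 162*(-I*sqrt(26)/13) = -162*I*sqrt(26)/13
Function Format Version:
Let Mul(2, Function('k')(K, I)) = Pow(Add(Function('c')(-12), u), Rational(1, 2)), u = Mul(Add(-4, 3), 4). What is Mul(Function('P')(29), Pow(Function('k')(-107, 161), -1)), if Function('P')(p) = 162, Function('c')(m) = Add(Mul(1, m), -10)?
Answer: Mul(Rational(-162, 13), I, Pow(26, Rational(1, 2))) ≈ Mul(-63.542, I)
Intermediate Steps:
Function('c')(m) = Add(-10, m) (Function('c')(m) = Add(m, -10) = Add(-10, m))
u = -4 (u = Mul(-1, 4) = -4)
Function('k')(K, I) = Mul(Rational(1, 2), I, Pow(26, Rational(1, 2))) (Function('k')(K, I) = Mul(Rational(1, 2), Pow(Add(Add(-10, -12), -4), Rational(1, 2))) = Mul(Rational(1, 2), Pow(Add(-22, -4), Rational(1, 2))) = Mul(Rational(1, 2), Pow(-26, Rational(1, 2))) = Mul(Rational(1, 2), Mul(I, Pow(26, Rational(1, 2)))) = Mul(Rational(1, 2), I, Pow(26, Rational(1, 2))))
Mul(Function('P')(29), Pow(Function('k')(-107, 161), -1)) = Mul(162, Pow(Mul(Rational(1, 2), I, Pow(26, Rational(1, 2))), -1)) = Mul(162, Mul(Rational(-1, 13), I, Pow(26, Rational(1, 2)))) = Mul(Rational(-162, 13), I, Pow(26, Rational(1, 2)))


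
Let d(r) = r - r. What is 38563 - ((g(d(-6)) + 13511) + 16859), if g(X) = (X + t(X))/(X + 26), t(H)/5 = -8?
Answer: 106529/13 ≈ 8194.5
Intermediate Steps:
d(r) = 0
t(H) = -40 (t(H) = 5*(-8) = -40)
g(X) = (-40 + X)/(26 + X) (g(X) = (X - 40)/(X + 26) = (-40 + X)/(26 + X))
38563 - ((g(d(-6)) + 13511) + 16859) = 38563 - (((-40 + 0)/(26 + 0) + 13511) + 16859) = 38563 - ((-40/26 + 13511) + 16859) = 38563 - (((1/26)*(-40) + 13511) + 16859) = 38563 - ((-20/13 + 13511) + 16859) = 38563 - (175623/13 + 16859) = 38563 - 1*394790/13 = 38563 - 394790/13 = 106529/13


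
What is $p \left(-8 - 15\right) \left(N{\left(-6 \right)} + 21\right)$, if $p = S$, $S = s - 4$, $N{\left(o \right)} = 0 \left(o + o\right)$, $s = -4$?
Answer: $3864$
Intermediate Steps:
$N{\left(o \right)} = 0$ ($N{\left(o \right)} = 0 \cdot 2 o = 0$)
$S = -8$ ($S = -4 - 4 = -8$)
$p = -8$
$p \left(-8 - 15\right) \left(N{\left(-6 \right)} + 21\right) = - 8 \left(-8 - 15\right) \left(0 + 21\right) = - 8 \left(\left(-23\right) 21\right) = \left(-8\right) \left(-483\right) = 3864$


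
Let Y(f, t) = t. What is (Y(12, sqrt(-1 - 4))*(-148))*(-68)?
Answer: 10064*I*sqrt(5) ≈ 22504.0*I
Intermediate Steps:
(Y(12, sqrt(-1 - 4))*(-148))*(-68) = (sqrt(-1 - 4)*(-148))*(-68) = (sqrt(-5)*(-148))*(-68) = ((I*sqrt(5))*(-148))*(-68) = -148*I*sqrt(5)*(-68) = 10064*I*sqrt(5)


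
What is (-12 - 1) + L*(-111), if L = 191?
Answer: -21214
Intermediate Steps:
(-12 - 1) + L*(-111) = (-12 - 1) + 191*(-111) = -13 - 21201 = -21214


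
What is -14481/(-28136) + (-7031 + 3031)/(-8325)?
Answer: 9323933/9369288 ≈ 0.99516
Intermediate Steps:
-14481/(-28136) + (-7031 + 3031)/(-8325) = -14481*(-1/28136) - 4000*(-1/8325) = 14481/28136 + 160/333 = 9323933/9369288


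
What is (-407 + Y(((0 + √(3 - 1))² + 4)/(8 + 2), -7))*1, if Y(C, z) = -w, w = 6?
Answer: -413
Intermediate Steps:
Y(C, z) = -6 (Y(C, z) = -1*6 = -6)
(-407 + Y(((0 + √(3 - 1))² + 4)/(8 + 2), -7))*1 = (-407 - 6)*1 = -413*1 = -413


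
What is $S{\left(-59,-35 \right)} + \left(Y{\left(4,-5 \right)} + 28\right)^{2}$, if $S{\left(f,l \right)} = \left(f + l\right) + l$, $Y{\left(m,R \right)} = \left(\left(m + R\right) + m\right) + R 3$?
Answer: $127$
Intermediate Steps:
$Y{\left(m,R \right)} = 2 m + 4 R$ ($Y{\left(m,R \right)} = \left(\left(R + m\right) + m\right) + 3 R = \left(R + 2 m\right) + 3 R = 2 m + 4 R$)
$S{\left(f,l \right)} = f + 2 l$
$S{\left(-59,-35 \right)} + \left(Y{\left(4,-5 \right)} + 28\right)^{2} = \left(-59 + 2 \left(-35\right)\right) + \left(\left(2 \cdot 4 + 4 \left(-5\right)\right) + 28\right)^{2} = \left(-59 - 70\right) + \left(\left(8 - 20\right) + 28\right)^{2} = -129 + \left(-12 + 28\right)^{2} = -129 + 16^{2} = -129 + 256 = 127$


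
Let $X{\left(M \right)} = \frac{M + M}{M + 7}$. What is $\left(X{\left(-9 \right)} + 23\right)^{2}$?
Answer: $1024$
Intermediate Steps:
$X{\left(M \right)} = \frac{2 M}{7 + M}$
$\left(X{\left(-9 \right)} + 23\right)^{2} = \left(2 \left(-9\right) \frac{1}{7 - 9} + 23\right)^{2} = \left(2 \left(-9\right) \frac{1}{-2} + 23\right)^{2} = \left(2 \left(-9\right) \left(- \frac{1}{2}\right) + 23\right)^{2} = \left(9 + 23\right)^{2} = 32^{2} = 1024$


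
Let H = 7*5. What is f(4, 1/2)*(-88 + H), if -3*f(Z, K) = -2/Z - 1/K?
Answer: -265/6 ≈ -44.167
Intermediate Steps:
H = 35
f(Z, K) = 1/(3*K) + 2/(3*Z) (f(Z, K) = -(-2/Z - 1/K)/3 = -(-1/K - 2/Z)/3 = 1/(3*K) + 2/(3*Z))
f(4, 1/2)*(-88 + H) = ((⅓)*(4 + 2/2)/(1/2*4))*(-88 + 35) = ((⅓)*(¼)*(4 + 2*(½))/(½))*(-53) = ((⅓)*2*(¼)*(4 + 1))*(-53) = ((⅓)*2*(¼)*5)*(-53) = (⅚)*(-53) = -265/6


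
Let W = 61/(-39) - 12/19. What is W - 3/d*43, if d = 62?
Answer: -196463/45942 ≈ -4.2763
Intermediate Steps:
W = -1627/741 (W = 61*(-1/39) - 12*1/19 = -61/39 - 12/19 = -1627/741 ≈ -2.1957)
W - 3/d*43 = -1627/741 - 3/62*43 = -1627/741 - 129/62 = -196463/45942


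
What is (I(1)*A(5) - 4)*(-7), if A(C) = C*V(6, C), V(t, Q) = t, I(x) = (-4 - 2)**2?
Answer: -7532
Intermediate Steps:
I(x) = 36 (I(x) = (-6)**2 = 36)
A(C) = 6*C (A(C) = C*6 = 6*C)
(I(1)*A(5) - 4)*(-7) = (36*(6*5) - 4)*(-7) = (36*30 - 4)*(-7) = (1080 - 4)*(-7) = 1076*(-7) = -7532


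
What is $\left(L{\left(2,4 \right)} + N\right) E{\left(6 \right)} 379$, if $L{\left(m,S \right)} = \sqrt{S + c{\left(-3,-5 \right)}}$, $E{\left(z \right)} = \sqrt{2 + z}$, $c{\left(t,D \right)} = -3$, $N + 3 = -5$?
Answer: $- 5306 \sqrt{2} \approx -7503.8$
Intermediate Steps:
$N = -8$ ($N = -3 - 5 = -8$)
$L{\left(m,S \right)} = \sqrt{-3 + S}$ ($L{\left(m,S \right)} = \sqrt{S - 3} = \sqrt{-3 + S}$)
$\left(L{\left(2,4 \right)} + N\right) E{\left(6 \right)} 379 = \left(\sqrt{-3 + 4} - 8\right) \sqrt{2 + 6} \cdot 379 = \left(\sqrt{1} - 8\right) \sqrt{8} \cdot 379 = \left(1 - 8\right) 2 \sqrt{2} \cdot 379 = - 7 \cdot 2 \sqrt{2} \cdot 379 = - 14 \sqrt{2} \cdot 379 = - 5306 \sqrt{2}$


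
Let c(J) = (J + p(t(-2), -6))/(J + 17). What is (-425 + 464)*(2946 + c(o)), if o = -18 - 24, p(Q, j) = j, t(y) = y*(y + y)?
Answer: 2874222/25 ≈ 1.1497e+5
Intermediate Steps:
t(y) = 2*y**2 (t(y) = y*(2*y) = 2*y**2)
o = -42
c(J) = (-6 + J)/(17 + J) (c(J) = (J - 6)/(J + 17) = (-6 + J)/(17 + J))
(-425 + 464)*(2946 + c(o)) = (-425 + 464)*(2946 + (-6 - 42)/(17 - 42)) = 39*(2946 - 48/(-25)) = 39*(2946 - 1/25*(-48)) = 39*(2946 + 48/25) = 39*(73698/25) = 2874222/25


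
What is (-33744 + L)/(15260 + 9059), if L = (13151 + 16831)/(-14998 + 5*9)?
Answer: -90642/65321 ≈ -1.3876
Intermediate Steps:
L = -1578/787 (L = 29982/(-14998 + 45) = 29982/(-14953) = 29982*(-1/14953) = -1578/787 ≈ -2.0051)
(-33744 + L)/(15260 + 9059) = (-33744 - 1578/787)/(15260 + 9059) = -26558106/787/24319 = -26558106/787*1/24319 = -90642/65321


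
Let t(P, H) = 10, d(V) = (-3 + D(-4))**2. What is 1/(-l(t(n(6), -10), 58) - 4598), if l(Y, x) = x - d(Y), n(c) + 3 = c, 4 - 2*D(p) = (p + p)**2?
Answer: -1/3567 ≈ -0.00028035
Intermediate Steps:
D(p) = 2 - 2*p**2 (D(p) = 2 - (p + p)**2/2 = 2 - 4*p**2/2 = 2 - 2*p**2)
d(V) = 1089 (d(V) = (-3 + (2 - 2*(-4)**2))**2 = (-3 + (2 - 2*16))**2 = (-3 + (2 - 32))**2 = (-3 - 30)**2 = (-33)**2 = 1089)
n(c) = -3 + c
l(Y, x) = -1089 + x (l(Y, x) = x - 1*1089 = x - 1089 = -1089 + x)
1/(-l(t(n(6), -10), 58) - 4598) = 1/(-(-1089 + 58) - 4598) = 1/(-1*(-1031) - 4598) = 1/(1031 - 4598) = 1/(-3567) = -1/3567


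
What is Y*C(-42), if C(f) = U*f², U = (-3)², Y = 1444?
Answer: 22924944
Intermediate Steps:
U = 9
C(f) = 9*f²
Y*C(-42) = 1444*(9*(-42)²) = 1444*(9*1764) = 1444*15876 = 22924944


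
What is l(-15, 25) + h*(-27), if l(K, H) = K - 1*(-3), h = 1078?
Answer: -29118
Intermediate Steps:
l(K, H) = 3 + K (l(K, H) = K + 3 = 3 + K)
l(-15, 25) + h*(-27) = (3 - 15) + 1078*(-27) = -12 - 29106 = -29118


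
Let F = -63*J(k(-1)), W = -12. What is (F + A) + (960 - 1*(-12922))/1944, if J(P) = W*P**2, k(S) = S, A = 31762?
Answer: 31614437/972 ≈ 32525.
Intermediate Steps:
J(P) = -12*P**2
F = 756 (F = -(-756)*(-1)**2 = -(-756) = -63*(-12) = 756)
(F + A) + (960 - 1*(-12922))/1944 = (756 + 31762) + (960 - 1*(-12922))/1944 = 32518 + (960 + 12922)*(1/1944) = 32518 + 13882*(1/1944) = 32518 + 6941/972 = 31614437/972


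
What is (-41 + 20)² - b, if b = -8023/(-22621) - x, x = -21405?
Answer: -474234667/22621 ≈ -20964.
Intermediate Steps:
b = 484210528/22621 (b = -8023/(-22621) - 1*(-21405) = -8023*(-1/22621) + 21405 = 8023/22621 + 21405 = 484210528/22621 ≈ 21405.)
(-41 + 20)² - b = (-41 + 20)² - 1*484210528/22621 = (-21)² - 484210528/22621 = 441 - 484210528/22621 = -474234667/22621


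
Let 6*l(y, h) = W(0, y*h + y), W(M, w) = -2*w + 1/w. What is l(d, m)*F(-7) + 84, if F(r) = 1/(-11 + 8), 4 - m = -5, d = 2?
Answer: 31039/360 ≈ 86.219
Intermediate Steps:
m = 9 (m = 4 - 1*(-5) = 4 + 5 = 9)
F(r) = -⅓ (F(r) = 1/(-3) = -⅓)
W(M, w) = 1/w - 2*w
l(y, h) = -y/3 + 1/(6*(y + h*y)) - h*y/3 (l(y, h) = (1/(y*h + y) - 2*(y*h + y))/6 = (1/(h*y + y) - 2*(h*y + y))/6 = (1/(y + h*y) - 2*(y + h*y))/6 = (1/(y + h*y) + (-2*y - 2*h*y))/6 = (1/(y + h*y) - 2*y - 2*h*y)/6 = -y/3 + 1/(6*(y + h*y)) - h*y/3)
l(d, m)*F(-7) + 84 = ((⅙)*(1 - 2*2²*(1 + 9)²)/(2*(1 + 9)))*(-⅓) + 84 = ((⅙)*(½)*(1 - 2*4*10²)/10)*(-⅓) + 84 = ((⅙)*(½)*(⅒)*(1 - 2*4*100))*(-⅓) + 84 = ((⅙)*(½)*(⅒)*(1 - 800))*(-⅓) + 84 = ((⅙)*(½)*(⅒)*(-799))*(-⅓) + 84 = -799/120*(-⅓) + 84 = 799/360 + 84 = 31039/360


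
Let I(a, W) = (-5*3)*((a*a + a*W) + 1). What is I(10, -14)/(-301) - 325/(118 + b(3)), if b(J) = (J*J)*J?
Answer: -36530/8729 ≈ -4.1849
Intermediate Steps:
b(J) = J³ (b(J) = J²*J = J³)
I(a, W) = -15 - 15*a² - 15*W*a (I(a, W) = -15*((a² + W*a) + 1) = -15*(1 + a² + W*a) = -15 - 15*a² - 15*W*a)
I(10, -14)/(-301) - 325/(118 + b(3)) = (-15 - 15*10² - 15*(-14)*10)/(-301) - 325/(118 + 3³) = (-15 - 15*100 + 2100)*(-1/301) - 325/(118 + 27) = (-15 - 1500 + 2100)*(-1/301) - 325/145 = 585*(-1/301) - 325*1/145 = -585/301 - 65/29 = -36530/8729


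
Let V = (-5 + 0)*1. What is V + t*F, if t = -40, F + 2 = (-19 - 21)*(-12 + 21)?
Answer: 14475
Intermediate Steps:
F = -362 (F = -2 + (-19 - 21)*(-12 + 21) = -2 - 40*9 = -2 - 360 = -362)
V = -5 (V = -5*1 = -5)
V + t*F = -5 - 40*(-362) = -5 + 14480 = 14475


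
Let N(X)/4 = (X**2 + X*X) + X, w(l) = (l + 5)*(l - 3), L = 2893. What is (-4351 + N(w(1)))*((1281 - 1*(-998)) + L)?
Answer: -16793484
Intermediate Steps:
w(l) = (-3 + l)*(5 + l) (w(l) = (5 + l)*(-3 + l) = (-3 + l)*(5 + l))
N(X) = 4*X + 8*X**2 (N(X) = 4*((X**2 + X*X) + X) = 4*((X**2 + X**2) + X) = 4*(2*X**2 + X) = 4*(X + 2*X**2) = 4*X + 8*X**2)
(-4351 + N(w(1)))*((1281 - 1*(-998)) + L) = (-4351 + 4*(-15 + 1**2 + 2*1)*(1 + 2*(-15 + 1**2 + 2*1)))*((1281 - 1*(-998)) + 2893) = (-4351 + 4*(-15 + 1 + 2)*(1 + 2*(-15 + 1 + 2)))*((1281 + 998) + 2893) = (-4351 + 4*(-12)*(1 + 2*(-12)))*(2279 + 2893) = (-4351 + 4*(-12)*(1 - 24))*5172 = (-4351 + 4*(-12)*(-23))*5172 = (-4351 + 1104)*5172 = -3247*5172 = -16793484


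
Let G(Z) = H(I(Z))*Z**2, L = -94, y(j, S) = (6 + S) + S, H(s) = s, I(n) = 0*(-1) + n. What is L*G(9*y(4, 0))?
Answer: -14801616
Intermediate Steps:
I(n) = n (I(n) = 0 + n = n)
y(j, S) = 6 + 2*S
G(Z) = Z**3 (G(Z) = Z*Z**2 = Z**3)
L*G(9*y(4, 0)) = -94*729*(6 + 2*0)**3 = -94*729*(6 + 0)**3 = -94*(9*6)**3 = -94*54**3 = -94*157464 = -14801616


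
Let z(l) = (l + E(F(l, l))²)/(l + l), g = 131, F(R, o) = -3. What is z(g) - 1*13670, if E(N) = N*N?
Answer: -1790664/131 ≈ -13669.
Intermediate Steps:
E(N) = N²
z(l) = (81 + l)/(2*l) (z(l) = (l + ((-3)²)²)/(l + l) = (l + 9²)/((2*l)) = (l + 81)*(1/(2*l)) = (81 + l)*(1/(2*l)) = (81 + l)/(2*l))
z(g) - 1*13670 = (½)*(81 + 131)/131 - 1*13670 = (½)*(1/131)*212 - 13670 = 106/131 - 13670 = -1790664/131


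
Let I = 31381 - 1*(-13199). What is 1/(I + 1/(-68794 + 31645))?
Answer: 37149/1656102419 ≈ 2.2432e-5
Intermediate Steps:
I = 44580 (I = 31381 + 13199 = 44580)
1/(I + 1/(-68794 + 31645)) = 1/(44580 + 1/(-68794 + 31645)) = 1/(44580 + 1/(-37149)) = 1/(44580 - 1/37149) = 1/(1656102419/37149) = 37149/1656102419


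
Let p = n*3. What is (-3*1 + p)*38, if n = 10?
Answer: 1026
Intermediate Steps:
p = 30 (p = 10*3 = 30)
(-3*1 + p)*38 = (-3*1 + 30)*38 = (-3 + 30)*38 = 27*38 = 1026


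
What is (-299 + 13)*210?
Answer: -60060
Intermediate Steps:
(-299 + 13)*210 = -286*210 = -60060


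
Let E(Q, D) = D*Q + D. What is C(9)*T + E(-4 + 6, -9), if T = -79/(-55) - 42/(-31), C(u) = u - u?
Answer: -27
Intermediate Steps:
E(Q, D) = D + D*Q
C(u) = 0
T = 4759/1705 (T = -79*(-1/55) - 42*(-1/31) = 79/55 + 42/31 = 4759/1705 ≈ 2.7912)
C(9)*T + E(-4 + 6, -9) = 0*(4759/1705) - 9*(1 + (-4 + 6)) = 0 - 9*(1 + 2) = 0 - 9*3 = 0 - 27 = -27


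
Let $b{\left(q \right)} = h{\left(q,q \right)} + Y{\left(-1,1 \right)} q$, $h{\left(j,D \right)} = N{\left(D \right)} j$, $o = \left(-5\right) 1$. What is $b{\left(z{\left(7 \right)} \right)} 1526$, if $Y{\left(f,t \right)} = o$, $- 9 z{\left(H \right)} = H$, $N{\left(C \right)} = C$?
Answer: $\frac{555464}{81} \approx 6857.6$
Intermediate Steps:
$z{\left(H \right)} = - \frac{H}{9}$
$o = -5$
$Y{\left(f,t \right)} = -5$
$h{\left(j,D \right)} = D j$
$b{\left(q \right)} = q^{2} - 5 q$ ($b{\left(q \right)} = q q - 5 q = q^{2} - 5 q$)
$b{\left(z{\left(7 \right)} \right)} 1526 = \left(- \frac{1}{9}\right) 7 \left(-5 - \frac{7}{9}\right) 1526 = - \frac{7 \left(-5 - \frac{7}{9}\right)}{9} \cdot 1526 = \left(- \frac{7}{9}\right) \left(- \frac{52}{9}\right) 1526 = \frac{364}{81} \cdot 1526 = \frac{555464}{81}$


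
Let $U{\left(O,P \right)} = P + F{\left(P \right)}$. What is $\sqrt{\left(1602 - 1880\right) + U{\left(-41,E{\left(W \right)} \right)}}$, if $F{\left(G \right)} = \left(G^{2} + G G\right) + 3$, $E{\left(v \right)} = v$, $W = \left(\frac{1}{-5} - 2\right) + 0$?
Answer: $\frac{4 i \sqrt{418}}{5} \approx 16.356 i$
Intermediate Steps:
$W = - \frac{11}{5}$ ($W = \left(- \frac{1}{5} - 2\right) + 0 = - \frac{11}{5} + 0 = - \frac{11}{5} \approx -2.2$)
$F{\left(G \right)} = 3 + 2 G^{2}$ ($F{\left(G \right)} = \left(G^{2} + G^{2}\right) + 3 = 2 G^{2} + 3 = 3 + 2 G^{2}$)
$U{\left(O,P \right)} = 3 + P + 2 P^{2}$ ($U{\left(O,P \right)} = P + \left(3 + 2 P^{2}\right) = 3 + P + 2 P^{2}$)
$\sqrt{\left(1602 - 1880\right) + U{\left(-41,E{\left(W \right)} \right)}} = \sqrt{\left(1602 - 1880\right) + \left(3 - \frac{11}{5} + 2 \left(- \frac{11}{5}\right)^{2}\right)} = \sqrt{\left(1602 - 1880\right) + \left(3 - \frac{11}{5} + 2 \cdot \frac{121}{25}\right)} = \sqrt{-278 + \left(3 - \frac{11}{5} + \frac{242}{25}\right)} = \sqrt{-278 + \frac{262}{25}} = \sqrt{- \frac{6688}{25}} = \frac{4 i \sqrt{418}}{5}$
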